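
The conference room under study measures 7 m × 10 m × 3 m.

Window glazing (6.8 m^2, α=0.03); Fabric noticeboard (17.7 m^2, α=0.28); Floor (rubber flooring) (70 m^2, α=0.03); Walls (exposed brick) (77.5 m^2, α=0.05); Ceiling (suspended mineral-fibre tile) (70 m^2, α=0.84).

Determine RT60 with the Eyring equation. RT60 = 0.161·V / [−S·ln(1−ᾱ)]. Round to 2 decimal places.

Total surface area S = 6.8 + 17.7 + 70 + 77.5 + 70 = 242.0 m^2.
Absorption A = 6.8×0.03 + 17.7×0.28 + 70×0.03 + 77.5×0.05 + 70×0.84 = 69.935 sabins.
Mean coefficient ᾱ = A/S = 0.2890.
Eyring denominator: −S ln(1−ᾱ) = 82.542.
V = 7 × 10 × 3 = 210 m³.
T = 0.161·V/[−S·ln(1−ᾱ)] = 0.161·210/82.542 = 0.41 s.

0.41 seconds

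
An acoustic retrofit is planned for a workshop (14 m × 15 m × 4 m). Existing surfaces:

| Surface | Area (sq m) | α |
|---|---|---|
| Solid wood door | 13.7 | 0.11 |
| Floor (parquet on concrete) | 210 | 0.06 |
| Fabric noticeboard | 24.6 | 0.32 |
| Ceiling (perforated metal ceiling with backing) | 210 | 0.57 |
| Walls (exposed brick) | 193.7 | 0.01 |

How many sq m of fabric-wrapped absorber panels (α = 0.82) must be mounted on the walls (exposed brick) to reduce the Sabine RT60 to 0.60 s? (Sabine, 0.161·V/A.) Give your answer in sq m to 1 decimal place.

101.0

Equivalent absorption area: A₁ = 13.7×0.11 + 210×0.06 + 24.6×0.32 + 210×0.57 + 193.7×0.01 = 143.616 sq m.
V = 840 m³. Target absorption A₂ = 0.161 × 840 / 0.60 = 225.400 sabins.
Absorption to add: 225.400 − 143.616 = 81.784 sabins.
Each sq m of panel replacing the walls (exposed brick) adds (0.82 − 0.01) = 0.81 sabins.
Panel area = 81.784 / 0.81 = 101.0 sq m.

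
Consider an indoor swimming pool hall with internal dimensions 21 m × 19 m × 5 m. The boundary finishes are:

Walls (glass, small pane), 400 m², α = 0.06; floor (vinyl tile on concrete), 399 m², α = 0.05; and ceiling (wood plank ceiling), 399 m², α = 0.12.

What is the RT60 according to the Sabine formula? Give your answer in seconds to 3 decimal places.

Equivalent absorption area: A = 400×0.06 + 399×0.05 + 399×0.12 = 91.830 m².
V = 21·19·5 = 1995 m³.
T = 0.161 V/A = 0.161·1995/91.830 = 3.498 s.

3.498 s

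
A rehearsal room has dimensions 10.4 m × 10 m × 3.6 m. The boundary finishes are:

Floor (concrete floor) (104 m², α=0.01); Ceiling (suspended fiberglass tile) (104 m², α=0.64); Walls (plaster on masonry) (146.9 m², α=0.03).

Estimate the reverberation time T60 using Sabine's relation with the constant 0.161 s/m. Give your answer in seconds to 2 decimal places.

0.84 s

Equivalent absorption area: A = 104*0.01 + 104*0.64 + 146.9*0.03 = 72.007 m².
V = 10.4·10·3.6 = 374.4 m³.
RT60 = 0.161 · V / A = 0.161 × 374.4 / 72.007 = 0.84 s.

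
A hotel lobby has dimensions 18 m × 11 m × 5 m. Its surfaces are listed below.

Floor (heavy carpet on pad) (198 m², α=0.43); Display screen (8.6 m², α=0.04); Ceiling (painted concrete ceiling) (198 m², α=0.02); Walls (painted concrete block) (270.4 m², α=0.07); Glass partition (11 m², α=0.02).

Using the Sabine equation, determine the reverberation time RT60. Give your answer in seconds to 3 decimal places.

A = Σ Sᵢαᵢ = 198*0.43 + 8.6*0.04 + 198*0.02 + 270.4*0.07 + 11*0.02 = 108.592 sabins.
V = 18·11·5 = 990 m³.
T = 0.161 V/A = 0.161·990/108.592 = 1.468 s.

1.468 s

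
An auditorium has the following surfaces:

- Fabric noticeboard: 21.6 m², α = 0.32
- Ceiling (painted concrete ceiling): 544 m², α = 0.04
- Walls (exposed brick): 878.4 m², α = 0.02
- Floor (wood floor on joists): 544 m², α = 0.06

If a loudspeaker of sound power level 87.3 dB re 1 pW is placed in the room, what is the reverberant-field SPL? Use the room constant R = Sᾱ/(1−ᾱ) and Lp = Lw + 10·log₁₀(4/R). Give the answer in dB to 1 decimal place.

74.2 dB

A = 78.880 sabins; S = 1988.0 m².
ᾱ = 78.880/1988.0 = 0.0397; R = Sᾱ/(1−ᾱ) = 78.880/(1−0.0397) = 82.141 m².
Lp = 87.3 + 10·log₁₀(4/82.141) = 87.3 + (-13.12) = 74.2 dB.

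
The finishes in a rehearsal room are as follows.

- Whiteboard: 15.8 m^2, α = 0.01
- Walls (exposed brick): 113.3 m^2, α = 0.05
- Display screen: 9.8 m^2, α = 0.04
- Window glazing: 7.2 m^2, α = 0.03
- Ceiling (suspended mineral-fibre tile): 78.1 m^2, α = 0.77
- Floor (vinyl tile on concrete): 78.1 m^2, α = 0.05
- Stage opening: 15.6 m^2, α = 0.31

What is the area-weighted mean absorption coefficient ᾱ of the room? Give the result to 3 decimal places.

0.237

Total surface area S = 317.9 m^2.
Weighted sum Σ Sα = 75.309.
ᾱ = 75.309 / 317.9 = 0.237.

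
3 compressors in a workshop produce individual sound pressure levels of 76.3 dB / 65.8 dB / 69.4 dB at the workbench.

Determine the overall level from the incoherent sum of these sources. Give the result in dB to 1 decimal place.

77.4 dB

Converting to relative power and adding: 10^(76.3/10) + 10^(65.8/10) + 10^(69.4/10) = 5.517e+07.
Combined level = 10 log₁₀(5.517e+07) = 77.4 dB.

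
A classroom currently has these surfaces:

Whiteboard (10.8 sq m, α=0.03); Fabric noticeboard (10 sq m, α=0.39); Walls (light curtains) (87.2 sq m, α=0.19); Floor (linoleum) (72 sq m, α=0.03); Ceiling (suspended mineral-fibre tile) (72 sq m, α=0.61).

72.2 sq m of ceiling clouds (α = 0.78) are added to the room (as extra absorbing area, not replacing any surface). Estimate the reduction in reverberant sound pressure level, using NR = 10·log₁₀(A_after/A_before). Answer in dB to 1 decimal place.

2.7 dB

Equivalent absorption area: A_before = 10.8×0.03 + 10×0.39 + 87.2×0.19 + 72×0.03 + 72×0.61 = 66.872 sq m.
Treatment contributes 72.2·0.78 = 56.316 sabins.
A_after = 66.872 + 56.316 = 123.188 sabins.
NR = 10·log₁₀(123.188/66.872) = 2.7 dB.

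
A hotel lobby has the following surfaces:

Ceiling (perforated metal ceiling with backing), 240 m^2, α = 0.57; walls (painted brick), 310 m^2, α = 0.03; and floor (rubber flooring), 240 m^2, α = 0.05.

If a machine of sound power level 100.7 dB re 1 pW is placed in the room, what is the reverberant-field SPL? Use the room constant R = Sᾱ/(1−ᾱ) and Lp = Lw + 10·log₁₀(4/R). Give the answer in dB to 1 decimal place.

A = 158.100 sabins; S = 790.0 m^2.
ᾱ = 0.2001, so room constant R = A/(1−ᾱ) = 197.650 m^2.
Lp = 100.7 + 10·log₁₀(4/197.650) = 100.7 + (-16.94) = 83.8 dB.

83.8 dB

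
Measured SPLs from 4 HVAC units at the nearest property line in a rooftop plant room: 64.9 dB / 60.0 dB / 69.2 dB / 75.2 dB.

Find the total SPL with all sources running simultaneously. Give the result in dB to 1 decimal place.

76.6 dB

Σ 10^(Lᵢ/10) = 4.552e+07.
Back to dB: 10·log₁₀ Σ = 76.6 dB.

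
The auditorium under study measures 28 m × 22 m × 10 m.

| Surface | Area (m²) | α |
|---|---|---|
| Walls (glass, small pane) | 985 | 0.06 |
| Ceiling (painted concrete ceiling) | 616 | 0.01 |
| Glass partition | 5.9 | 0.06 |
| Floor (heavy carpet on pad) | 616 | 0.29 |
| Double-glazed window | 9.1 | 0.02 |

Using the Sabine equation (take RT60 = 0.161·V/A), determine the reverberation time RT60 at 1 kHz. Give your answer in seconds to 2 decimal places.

4.06 s

A = Σ Sᵢαᵢ = 985×0.06 + 616×0.01 + 5.9×0.06 + 616×0.29 + 9.1×0.02 = 244.436 sabins.
Volume V = 28 × 22 × 10 = 6160 m³.
T = 0.161 V/A = 0.161·6160/244.436 = 4.06 s.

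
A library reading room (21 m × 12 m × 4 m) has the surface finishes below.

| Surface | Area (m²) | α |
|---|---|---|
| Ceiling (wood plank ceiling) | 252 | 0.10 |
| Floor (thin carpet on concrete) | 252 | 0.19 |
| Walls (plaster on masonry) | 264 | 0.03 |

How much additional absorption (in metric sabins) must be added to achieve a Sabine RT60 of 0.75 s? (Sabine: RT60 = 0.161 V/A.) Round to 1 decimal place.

135.4 sabins

Total absorption A₁ = 252×0.10 + 252×0.19 + 264×0.03
  = 25.200 + 47.880 + 7.920 = 81.000 m² sabins.
V = 1008 m³. Required absorption A₂ = 0.161 × 1008 / 0.75 = 216.384 sabins.
Shortfall: 216.384 − 81.000 = 135.4 sabins.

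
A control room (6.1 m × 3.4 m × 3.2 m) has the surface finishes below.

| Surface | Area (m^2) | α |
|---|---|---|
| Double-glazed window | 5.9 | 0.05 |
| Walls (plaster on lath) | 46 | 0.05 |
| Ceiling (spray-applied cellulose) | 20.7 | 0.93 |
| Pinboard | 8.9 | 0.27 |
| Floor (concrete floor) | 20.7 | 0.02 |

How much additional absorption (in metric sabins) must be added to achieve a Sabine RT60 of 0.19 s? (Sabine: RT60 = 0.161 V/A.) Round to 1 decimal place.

A₁ = Σ Sᵢαᵢ = 5.9*0.05 + 46*0.05 + 20.7*0.93 + 8.9*0.27 + 20.7*0.02 = 24.663 sabins.
For T = 0.19 s, need A₂ = 0.161·V/T = 0.161·66.368/0.19 = 56.238 sabins.
Additional absorption ΔA = 56.238 − 24.663 = 31.6 sabins.

31.6 sabins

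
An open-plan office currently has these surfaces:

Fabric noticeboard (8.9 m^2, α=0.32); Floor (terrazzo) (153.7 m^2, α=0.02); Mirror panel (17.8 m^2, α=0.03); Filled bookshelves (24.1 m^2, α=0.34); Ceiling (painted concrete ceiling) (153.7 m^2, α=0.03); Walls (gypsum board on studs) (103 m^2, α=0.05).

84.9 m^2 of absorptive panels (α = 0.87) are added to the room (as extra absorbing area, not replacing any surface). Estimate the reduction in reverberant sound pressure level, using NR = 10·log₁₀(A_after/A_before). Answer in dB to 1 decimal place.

6.0 dB

Equivalent absorption area: A_before = 8.9×0.32 + 153.7×0.02 + 17.8×0.03 + 24.1×0.34 + 153.7×0.03 + 103×0.05 = 24.411 m^2.
Added absorption = 84.9 × 0.87 = 73.863 sabins.
New total A_after = 98.274 sabins.
NR = 10·log₁₀(98.274/24.411) = 6.0 dB.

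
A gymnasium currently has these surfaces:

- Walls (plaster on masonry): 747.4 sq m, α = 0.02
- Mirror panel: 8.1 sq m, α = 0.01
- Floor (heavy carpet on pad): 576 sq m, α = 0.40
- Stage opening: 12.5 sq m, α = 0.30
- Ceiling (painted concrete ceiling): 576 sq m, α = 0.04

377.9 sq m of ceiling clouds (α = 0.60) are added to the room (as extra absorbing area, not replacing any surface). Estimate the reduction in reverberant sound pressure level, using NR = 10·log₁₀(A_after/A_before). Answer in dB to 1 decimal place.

2.6 dB

Equivalent absorption area: A_before = 747.4×0.02 + 8.1×0.01 + 576×0.40 + 12.5×0.30 + 576×0.04 = 272.219 sq m.
Added absorption = 377.9 × 0.60 = 226.740 sabins.
New total A_after = 498.959 sabins.
NR = 10·log₁₀(498.959/272.219) = 2.6 dB.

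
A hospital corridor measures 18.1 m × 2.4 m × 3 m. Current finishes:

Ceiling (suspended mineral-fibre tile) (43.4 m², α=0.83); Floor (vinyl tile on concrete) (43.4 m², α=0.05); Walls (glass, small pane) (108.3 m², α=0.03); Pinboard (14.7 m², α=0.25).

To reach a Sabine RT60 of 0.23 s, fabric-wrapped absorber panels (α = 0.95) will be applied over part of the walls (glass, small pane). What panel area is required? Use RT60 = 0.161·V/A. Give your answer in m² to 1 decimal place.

A₁ = Σ Sᵢαᵢ = 43.4*0.83 + 43.4*0.05 + 108.3*0.03 + 14.7*0.25 = 45.116 sabins.
V = 130.32 m³. Target absorption A₂ = 0.161 × 130.32 / 0.23 = 91.224 sabins.
ΔA needed = 91.224 − 45.116 = 46.108 sabins.
Each m² of panel replacing the walls (glass, small pane) adds (0.95 − 0.03) = 0.92 sabins.
Panel area = 46.108 / 0.92 = 50.1 m².

50.1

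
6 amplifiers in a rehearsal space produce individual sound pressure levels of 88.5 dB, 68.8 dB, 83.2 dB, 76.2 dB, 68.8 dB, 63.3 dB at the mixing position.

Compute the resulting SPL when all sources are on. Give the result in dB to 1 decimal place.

89.9 dB

Converting to relative power and adding: 10^(88.5/10) + 10^(68.8/10) + 10^(83.2/10) + 10^(76.2/10) + 10^(68.8/10) + 10^(63.3/10) = 9.759e+08.
L_total = 10·log₁₀(9.759e+08) = 89.9 dB.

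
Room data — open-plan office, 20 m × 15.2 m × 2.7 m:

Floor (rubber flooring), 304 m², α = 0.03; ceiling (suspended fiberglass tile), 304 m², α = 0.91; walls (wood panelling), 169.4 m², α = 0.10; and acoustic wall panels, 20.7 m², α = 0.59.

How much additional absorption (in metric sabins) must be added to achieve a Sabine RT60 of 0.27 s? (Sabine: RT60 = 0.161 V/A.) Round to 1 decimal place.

174.5 sabins

Equivalent absorption area: A₁ = 304·0.03 + 304·0.91 + 169.4·0.10 + 20.7·0.59 = 314.913 m².
Target A₂ = 0.161·820.8/0.27 = 489.440 sabins (V = 820.8 m³).
Shortfall: 489.440 − 314.913 = 174.5 sabins.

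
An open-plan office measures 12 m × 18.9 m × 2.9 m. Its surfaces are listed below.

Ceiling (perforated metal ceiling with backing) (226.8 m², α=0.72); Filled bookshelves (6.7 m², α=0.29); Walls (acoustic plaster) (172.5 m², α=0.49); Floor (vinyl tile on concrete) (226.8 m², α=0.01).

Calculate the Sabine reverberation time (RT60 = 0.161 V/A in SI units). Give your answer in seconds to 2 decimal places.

0.42 seconds

A = Σ Sᵢαᵢ = 226.8·0.72 + 6.7·0.29 + 172.5·0.49 + 226.8·0.01 = 252.032 sabins.
Volume V = 12 × 18.9 × 2.9 = 657.72 m³.
Sabine: RT60 = 0.161 × 657.72 / 252.032 = 0.42 s.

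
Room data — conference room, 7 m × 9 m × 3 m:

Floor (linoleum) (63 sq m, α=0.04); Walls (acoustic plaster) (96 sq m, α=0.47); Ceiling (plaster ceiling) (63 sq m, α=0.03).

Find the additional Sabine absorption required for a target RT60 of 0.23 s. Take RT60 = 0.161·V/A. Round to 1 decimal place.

Summing Sᵢαᵢ: 2.520 + 45.120 + 1.890 → A₁ = 49.530 sabins.
For T = 0.23 s, need A₂ = 0.161·V/T = 0.161·189/0.23 = 132.300 sabins.
Shortfall: 132.300 − 49.530 = 82.8 sabins.

82.8 sabins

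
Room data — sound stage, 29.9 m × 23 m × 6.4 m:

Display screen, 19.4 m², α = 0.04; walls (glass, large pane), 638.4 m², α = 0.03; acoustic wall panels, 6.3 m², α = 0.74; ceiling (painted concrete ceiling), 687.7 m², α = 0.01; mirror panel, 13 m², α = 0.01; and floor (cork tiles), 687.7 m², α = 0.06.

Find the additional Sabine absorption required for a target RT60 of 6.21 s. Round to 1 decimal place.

Equivalent absorption area: A₁ = 19.4×0.04 + 638.4×0.03 + 6.3×0.74 + 687.7×0.01 + 13×0.01 + 687.7×0.06 = 72.859 m².
Target A₂ = 0.161·4401.28/6.21 = 114.107 sabins (V = 4401.28 m³).
Shortfall: 114.107 − 72.859 = 41.2 sabins.

41.2 sabins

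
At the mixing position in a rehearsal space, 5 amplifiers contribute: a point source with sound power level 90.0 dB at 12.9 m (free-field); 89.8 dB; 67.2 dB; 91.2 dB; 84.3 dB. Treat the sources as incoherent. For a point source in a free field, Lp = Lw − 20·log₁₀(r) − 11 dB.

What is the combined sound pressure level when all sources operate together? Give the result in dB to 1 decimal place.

Source at 12.9 m: Lp = 90.0 − 20·log₁₀(12.9) − 11 = 56.8 dB.
Converting to relative power and adding: 10^(56.8/10) + 10^(89.8/10) + 10^(67.2/10) + 10^(91.2/10) + 10^(84.3/10) = 2.548e+09.
Back to dB: 10·log₁₀ Σ = 94.1 dB.

94.1 dB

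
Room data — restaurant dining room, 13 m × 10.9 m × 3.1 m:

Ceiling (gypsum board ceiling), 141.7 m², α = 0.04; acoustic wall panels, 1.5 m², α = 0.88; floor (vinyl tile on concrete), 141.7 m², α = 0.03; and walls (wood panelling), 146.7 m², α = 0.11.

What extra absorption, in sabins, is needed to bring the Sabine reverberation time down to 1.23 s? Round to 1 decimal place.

A₁ = Σ Sᵢαᵢ = 141.7×0.04 + 1.5×0.88 + 141.7×0.03 + 146.7×0.11 = 27.376 sabins.
V = 439.27 m³. Required absorption A₂ = 0.161 × 439.27 / 1.23 = 57.498 sabins.
ΔA = A₂ − A₁ = 57.498 − 27.376 = 30.1 sabins.

30.1 sabins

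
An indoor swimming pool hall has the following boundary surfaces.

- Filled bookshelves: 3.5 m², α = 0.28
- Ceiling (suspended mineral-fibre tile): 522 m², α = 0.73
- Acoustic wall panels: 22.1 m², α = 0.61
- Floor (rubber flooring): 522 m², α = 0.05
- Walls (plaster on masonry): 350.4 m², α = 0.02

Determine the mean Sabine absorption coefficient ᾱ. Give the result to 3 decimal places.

Total surface area S = 1420.0 m².
Σ(Sᵢαᵢ) = 3.5*0.28 + 522*0.73 + 22.1*0.61 + 522*0.05 + 350.4*0.02 = 428.629.
ᾱ = 428.629 / 1420.0 = 0.302.

0.302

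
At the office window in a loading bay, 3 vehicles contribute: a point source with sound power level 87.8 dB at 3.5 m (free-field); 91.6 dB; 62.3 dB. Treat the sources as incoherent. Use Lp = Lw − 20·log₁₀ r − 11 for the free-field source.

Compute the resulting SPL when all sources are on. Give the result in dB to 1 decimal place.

Source at 3.5 m: Lp = 87.8 − 20·log₁₀(3.5) − 11 = 65.9 dB.
Converting to relative power and adding: 10^(65.9/10) + 10^(91.6/10) + 10^(62.3/10) = 1.451e+09.
Combined level = 10 log₁₀(1.451e+09) = 91.6 dB.

91.6 dB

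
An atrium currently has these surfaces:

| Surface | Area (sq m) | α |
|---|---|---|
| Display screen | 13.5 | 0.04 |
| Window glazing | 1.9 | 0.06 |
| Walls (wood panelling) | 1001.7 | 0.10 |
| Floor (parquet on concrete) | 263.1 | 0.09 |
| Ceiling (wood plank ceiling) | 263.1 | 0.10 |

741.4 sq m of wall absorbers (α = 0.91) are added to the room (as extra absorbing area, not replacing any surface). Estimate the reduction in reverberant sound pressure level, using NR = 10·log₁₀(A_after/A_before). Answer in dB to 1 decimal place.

Summing Sᵢαᵢ: 0.540 + 0.114 + 100.170 + 23.679 + 26.310 → A_before = 150.813 sabins.
Added absorption = 741.4 × 0.91 = 674.674 sabins.
New total A_after = 825.487 sabins.
Reduction = 10 log₁₀(A_after/A_before) = 10 log₁₀(5.4736) = 7.4 dB.

7.4 dB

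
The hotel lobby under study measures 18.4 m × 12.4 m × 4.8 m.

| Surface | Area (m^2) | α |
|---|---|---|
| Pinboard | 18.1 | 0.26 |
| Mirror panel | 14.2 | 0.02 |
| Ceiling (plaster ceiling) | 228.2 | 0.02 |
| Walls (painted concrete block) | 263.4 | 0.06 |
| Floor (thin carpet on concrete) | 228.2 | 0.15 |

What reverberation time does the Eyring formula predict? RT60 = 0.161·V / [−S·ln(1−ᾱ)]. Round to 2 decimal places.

Total surface area S = 18.1 + 14.2 + 228.2 + 263.4 + 228.2 = 752.1 m^2.
Absorption A = 18.1×0.26 + 14.2×0.02 + 228.2×0.02 + 263.4×0.06 + 228.2×0.15 = 59.588 sabins.
ᾱ = 59.588 / 752.1 = 0.0792.
Eyring denominator: −S ln(1−ᾱ) = 62.058.
V = 18.4 × 12.4 × 4.8 = 1095.168 m³.
RT60 = 0.161 × 1095.168 / 62.058 = 2.84 s.

2.84 seconds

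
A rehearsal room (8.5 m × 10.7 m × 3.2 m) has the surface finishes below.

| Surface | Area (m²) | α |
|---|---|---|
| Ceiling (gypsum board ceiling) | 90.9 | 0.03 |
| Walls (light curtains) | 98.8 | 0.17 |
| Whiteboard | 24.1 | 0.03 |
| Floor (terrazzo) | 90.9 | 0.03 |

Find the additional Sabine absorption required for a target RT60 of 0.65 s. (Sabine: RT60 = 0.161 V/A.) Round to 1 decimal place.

Total absorption A₁ = 90.9×0.03 + 98.8×0.17 + 24.1×0.03 + 90.9×0.03
  = 2.727 + 16.796 + 0.723 + 2.727 = 22.973 m² sabins.
Target A₂ = 0.161·291.04/0.65 = 72.088 sabins (V = 291.04 m³).
ΔA = A₂ − A₁ = 72.088 − 22.973 = 49.1 sabins.

49.1 sabins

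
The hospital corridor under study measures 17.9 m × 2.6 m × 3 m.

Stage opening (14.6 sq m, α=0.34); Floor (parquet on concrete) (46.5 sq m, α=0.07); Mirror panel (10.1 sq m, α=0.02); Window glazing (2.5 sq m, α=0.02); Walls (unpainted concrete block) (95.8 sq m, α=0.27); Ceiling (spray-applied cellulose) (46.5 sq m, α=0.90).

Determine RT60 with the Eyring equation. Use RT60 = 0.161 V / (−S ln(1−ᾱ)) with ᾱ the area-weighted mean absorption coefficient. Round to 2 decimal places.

0.24 sec

S = Σ Sᵢ = 216.0 sq m.
Absorption A = 14.6×0.34 + 46.5×0.07 + 10.1×0.02 + 2.5×0.02 + 95.8×0.27 + 46.5×0.90 = 76.187 sabins.
ᾱ = 76.187 / 216.0 = 0.3527.
Eyring denominator: −S ln(1−ᾱ) = 93.948.
V = 17.9 × 2.6 × 3 = 139.62 m³.
RT60 = 0.161 × 139.62 / 93.948 = 0.24 s.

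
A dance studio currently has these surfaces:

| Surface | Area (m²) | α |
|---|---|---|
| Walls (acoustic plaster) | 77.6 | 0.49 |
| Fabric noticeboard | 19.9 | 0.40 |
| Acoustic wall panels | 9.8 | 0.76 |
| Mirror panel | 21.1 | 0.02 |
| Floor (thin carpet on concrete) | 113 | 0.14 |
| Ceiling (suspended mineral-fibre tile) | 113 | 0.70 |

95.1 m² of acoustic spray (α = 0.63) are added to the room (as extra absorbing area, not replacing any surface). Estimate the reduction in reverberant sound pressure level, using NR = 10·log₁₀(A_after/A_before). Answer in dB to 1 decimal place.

1.5 dB

Total absorption A_before = 77.6*0.49 + 19.9*0.40 + 9.8*0.76 + 21.1*0.02 + 113*0.14 + 113*0.70
  = 38.024 + 7.960 + 7.448 + 0.422 + 15.820 + 79.100 = 148.774 m² sabins.
Treatment contributes 95.1·0.63 = 59.913 sabins.
New total A_after = 208.687 sabins.
NR = 10·log₁₀(208.687/148.774) = 1.5 dB.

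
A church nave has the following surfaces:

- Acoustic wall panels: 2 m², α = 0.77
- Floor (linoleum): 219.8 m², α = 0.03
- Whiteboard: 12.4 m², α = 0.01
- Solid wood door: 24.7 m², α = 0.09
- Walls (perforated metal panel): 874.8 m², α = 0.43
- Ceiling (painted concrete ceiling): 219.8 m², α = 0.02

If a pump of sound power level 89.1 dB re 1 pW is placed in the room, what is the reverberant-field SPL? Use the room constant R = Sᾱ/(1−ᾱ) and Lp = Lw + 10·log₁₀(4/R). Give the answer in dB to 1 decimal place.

Σ(Sᵢαᵢ) = 2·0.77 + 219.8·0.03 + 12.4·0.01 + 24.7·0.09 + 874.8·0.43 + 219.8·0.02 = 391.041; total area S = 1353.5 m².
ᾱ = 0.2889, so room constant R = A/(1−ᾱ) = 549.910 m².
Lp = 89.1 + 10·log₁₀(4/549.910) = 89.1 + (-21.38) = 67.7 dB.

67.7 dB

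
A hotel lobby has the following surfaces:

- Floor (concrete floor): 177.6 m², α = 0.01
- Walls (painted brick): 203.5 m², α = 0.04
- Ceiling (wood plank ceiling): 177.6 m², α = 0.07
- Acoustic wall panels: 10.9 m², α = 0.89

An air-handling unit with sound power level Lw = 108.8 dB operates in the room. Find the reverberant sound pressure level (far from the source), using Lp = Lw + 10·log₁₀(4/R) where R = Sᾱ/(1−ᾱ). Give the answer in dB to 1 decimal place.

99.5 dB

A = 32.049 sabins; S = 569.6 m².
ᾱ = 32.049/569.6 = 0.0563; R = Sᾱ/(1−ᾱ) = 32.049/(1−0.0563) = 33.961 m².
Lp = Lw + 10 log₁₀(4/R) = 108.8 -9.29 = 99.5 dB.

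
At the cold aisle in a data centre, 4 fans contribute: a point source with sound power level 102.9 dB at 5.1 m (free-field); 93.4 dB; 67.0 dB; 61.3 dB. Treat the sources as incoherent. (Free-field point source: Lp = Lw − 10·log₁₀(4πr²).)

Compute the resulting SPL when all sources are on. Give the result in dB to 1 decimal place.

Source at 5.1 m: Lp = 102.9 − 10·log₁₀(4π·5.1²) = 102.9 − 10·log₁₀(326.851) = 77.8 dB.
Σ 10^(Lᵢ/10) = 2.254e+09.
Back to dB: 10·log₁₀ Σ = 93.5 dB.

93.5 dB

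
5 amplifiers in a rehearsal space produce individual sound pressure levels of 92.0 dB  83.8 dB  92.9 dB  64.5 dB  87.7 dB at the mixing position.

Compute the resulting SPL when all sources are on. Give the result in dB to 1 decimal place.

96.4 dB

Converting to relative power and adding: 10^(92.0/10) + 10^(83.8/10) + 10^(92.9/10) + 10^(64.5/10) + 10^(87.7/10) = 4.366e+09.
Back to dB: 10·log₁₀ Σ = 96.4 dB.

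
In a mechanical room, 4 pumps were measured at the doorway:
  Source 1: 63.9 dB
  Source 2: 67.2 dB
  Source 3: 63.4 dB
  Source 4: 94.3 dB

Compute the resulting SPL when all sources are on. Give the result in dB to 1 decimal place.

Converting to relative power and adding: 10^(63.9/10) + 10^(67.2/10) + 10^(63.4/10) + 10^(94.3/10) = 2.701e+09.
Back to dB: 10·log₁₀ Σ = 94.3 dB.

94.3 dB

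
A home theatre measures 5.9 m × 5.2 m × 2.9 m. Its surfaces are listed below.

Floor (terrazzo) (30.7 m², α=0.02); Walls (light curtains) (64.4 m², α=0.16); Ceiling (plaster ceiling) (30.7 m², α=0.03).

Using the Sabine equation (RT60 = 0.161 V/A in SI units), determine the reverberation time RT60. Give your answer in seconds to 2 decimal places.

1.21 s

A = Σ Sᵢαᵢ = 30.7*0.02 + 64.4*0.16 + 30.7*0.03 = 11.839 sabins.
V = 5.9·5.2·2.9 = 88.972 m³.
Sabine: RT60 = 0.161 × 88.972 / 11.839 = 1.21 s.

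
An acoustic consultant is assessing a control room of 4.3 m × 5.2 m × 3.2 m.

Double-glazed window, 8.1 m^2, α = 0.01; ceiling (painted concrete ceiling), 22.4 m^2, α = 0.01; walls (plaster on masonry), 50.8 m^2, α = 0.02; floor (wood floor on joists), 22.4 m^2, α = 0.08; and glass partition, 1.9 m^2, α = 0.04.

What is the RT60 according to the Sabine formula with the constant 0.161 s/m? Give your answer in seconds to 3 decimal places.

3.612 s

Summing Sᵢαᵢ: 0.081 + 0.224 + 1.016 + 1.792 + 0.076 → A = 3.189 sabins.
Volume V = 4.3 × 5.2 × 3.2 = 71.552 m³.
T = 0.161 V/A = 0.161·71.552/3.189 = 3.612 s.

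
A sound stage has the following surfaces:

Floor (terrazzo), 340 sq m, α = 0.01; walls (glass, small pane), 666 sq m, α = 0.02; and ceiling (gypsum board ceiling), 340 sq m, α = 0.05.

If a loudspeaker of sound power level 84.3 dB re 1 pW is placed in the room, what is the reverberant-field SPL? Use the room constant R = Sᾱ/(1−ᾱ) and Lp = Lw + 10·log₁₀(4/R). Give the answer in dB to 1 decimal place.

74.9 dB

A = 33.720 sabins; S = 1346.0 sq m.
ᾱ = 33.720/1346.0 = 0.0251; R = Sᾱ/(1−ᾱ) = 33.720/(1−0.0251) = 34.588 sq m.
Lp = Lw + 10 log₁₀(4/R) = 84.3 -9.37 = 74.9 dB.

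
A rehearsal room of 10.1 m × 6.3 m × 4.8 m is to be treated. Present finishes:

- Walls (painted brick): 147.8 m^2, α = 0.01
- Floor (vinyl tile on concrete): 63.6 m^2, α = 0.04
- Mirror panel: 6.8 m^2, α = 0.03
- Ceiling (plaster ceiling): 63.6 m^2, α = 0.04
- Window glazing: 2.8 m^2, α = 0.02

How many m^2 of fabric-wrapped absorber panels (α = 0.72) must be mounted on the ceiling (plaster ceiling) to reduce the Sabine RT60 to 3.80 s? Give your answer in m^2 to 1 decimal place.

9.0

Summing Sᵢαᵢ: 1.478 + 2.544 + 0.204 + 2.544 + 0.056 → A₁ = 6.826 sabins.
Required A₂ = 0.161·305.424/3.80 = 12.940 sabins.
Absorption to add: 12.940 − 6.826 = 6.114 sabins.
Net gain per m^2: Δα = 0.72 − 0.04 = 0.68.
Panel area = 6.114 / 0.68 = 9.0 m^2.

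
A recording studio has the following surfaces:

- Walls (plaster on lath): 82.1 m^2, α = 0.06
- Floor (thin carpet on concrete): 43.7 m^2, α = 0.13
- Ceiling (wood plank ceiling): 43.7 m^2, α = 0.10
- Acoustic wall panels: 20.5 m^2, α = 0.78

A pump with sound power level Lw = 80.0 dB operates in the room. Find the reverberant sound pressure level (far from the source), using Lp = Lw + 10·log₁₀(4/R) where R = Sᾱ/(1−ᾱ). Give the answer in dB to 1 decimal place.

Σ(Sᵢαᵢ) = 82.1·0.06 + 43.7·0.13 + 43.7·0.10 + 20.5·0.78 = 30.967; total area S = 190.0 m^2.
ᾱ = 30.967/190.0 = 0.1630; R = Sᾱ/(1−ᾱ) = 30.967/(1−0.1630) = 36.998 m^2.
Lp = 80.0 + 10·log₁₀(4/36.998) = 80.0 + (-9.66) = 70.3 dB.

70.3 dB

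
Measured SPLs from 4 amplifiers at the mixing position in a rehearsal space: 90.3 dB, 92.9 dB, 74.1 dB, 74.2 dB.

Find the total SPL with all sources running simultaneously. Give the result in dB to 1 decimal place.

Sum in the linear (power) domain: Σ 10^(Lᵢ/10) = 10^(90.3/10) + 10^(92.9/10) + 10^(74.1/10) + 10^(74.2/10) = 3.073e+09.
Combined level = 10 log₁₀(3.073e+09) = 94.9 dB.

94.9 dB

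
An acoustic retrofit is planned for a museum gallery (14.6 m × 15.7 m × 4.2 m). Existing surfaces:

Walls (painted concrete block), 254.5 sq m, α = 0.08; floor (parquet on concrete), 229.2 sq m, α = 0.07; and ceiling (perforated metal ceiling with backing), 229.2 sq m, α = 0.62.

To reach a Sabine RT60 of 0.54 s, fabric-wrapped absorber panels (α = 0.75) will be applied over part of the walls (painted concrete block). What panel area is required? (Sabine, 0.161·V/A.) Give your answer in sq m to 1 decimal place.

Equivalent absorption area: A₁ = 254.5·0.08 + 229.2·0.07 + 229.2·0.62 = 178.508 sq m.
V = 962.724 m³. Target absorption A₂ = 0.161 × 962.724 / 0.54 = 287.034 sabins.
Absorption to add: 287.034 − 178.508 = 108.526 sabins.
Net gain per sq m: Δα = 0.75 − 0.08 = 0.67.
Panel area = 108.526 / 0.67 = 162.0 sq m.

162.0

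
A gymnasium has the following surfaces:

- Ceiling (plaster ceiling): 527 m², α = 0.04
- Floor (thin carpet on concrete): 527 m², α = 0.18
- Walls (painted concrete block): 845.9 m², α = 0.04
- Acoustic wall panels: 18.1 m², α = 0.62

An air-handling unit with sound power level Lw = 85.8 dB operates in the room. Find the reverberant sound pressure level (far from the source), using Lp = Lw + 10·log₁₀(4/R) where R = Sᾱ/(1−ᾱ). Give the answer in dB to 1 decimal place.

69.4 dB

A = 160.998 sabins; S = 1918.0 m².
ᾱ = 0.0839, so room constant R = A/(1−ᾱ) = 175.743 m².
Lp = 85.8 + 10·log₁₀(4/175.743) = 85.8 + (-16.43) = 69.4 dB.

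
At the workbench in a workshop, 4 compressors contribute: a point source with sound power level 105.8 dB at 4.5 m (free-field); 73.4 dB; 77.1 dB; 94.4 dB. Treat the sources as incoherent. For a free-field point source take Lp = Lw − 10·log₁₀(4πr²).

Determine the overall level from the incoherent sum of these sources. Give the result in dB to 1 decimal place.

Source at 4.5 m: Lp = 105.8 − 10·log₁₀(4π·4.5²) = 105.8 − 10·log₁₀(254.469) = 81.7 dB.
Sum in the linear (power) domain: Σ 10^(Lᵢ/10) = 10^(81.7/10) + 10^(73.4/10) + 10^(77.1/10) + 10^(94.4/10) = 2.975e+09.
L_total = 10·log₁₀(2.975e+09) = 94.7 dB.

94.7 dB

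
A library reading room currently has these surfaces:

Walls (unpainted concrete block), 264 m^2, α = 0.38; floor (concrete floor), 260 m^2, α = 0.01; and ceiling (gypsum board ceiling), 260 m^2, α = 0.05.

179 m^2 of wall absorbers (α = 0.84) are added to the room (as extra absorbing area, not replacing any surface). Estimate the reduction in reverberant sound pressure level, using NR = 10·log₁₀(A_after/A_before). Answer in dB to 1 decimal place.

A_before = Σ Sᵢαᵢ = 264*0.38 + 260*0.01 + 260*0.05 = 115.920 sabins.
Added absorption = 179 × 0.84 = 150.360 sabins.
New total A_after = 266.280 sabins.
Reduction = 10 log₁₀(A_after/A_before) = 10 log₁₀(2.2971) = 3.6 dB.

3.6 dB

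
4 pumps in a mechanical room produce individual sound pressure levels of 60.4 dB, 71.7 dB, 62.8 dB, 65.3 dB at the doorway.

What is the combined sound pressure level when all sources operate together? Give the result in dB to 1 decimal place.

Σ 10^(Lᵢ/10) = 2.118e+07.
L_total = 10·log₁₀(2.118e+07) = 73.3 dB.

73.3 dB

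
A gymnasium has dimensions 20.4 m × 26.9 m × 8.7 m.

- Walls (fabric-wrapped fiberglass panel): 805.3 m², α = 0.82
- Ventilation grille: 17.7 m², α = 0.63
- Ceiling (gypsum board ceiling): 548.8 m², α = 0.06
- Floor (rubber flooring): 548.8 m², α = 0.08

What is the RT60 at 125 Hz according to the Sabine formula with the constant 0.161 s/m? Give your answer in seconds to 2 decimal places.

A = Σ Sᵢαᵢ = 805.3×0.82 + 17.7×0.63 + 548.8×0.06 + 548.8×0.08 = 748.329 sabins.
Room volume: 4774.212 m³.
RT60 = 0.161 · V / A = 0.161 × 4774.212 / 748.329 = 1.03 s.

1.03 sec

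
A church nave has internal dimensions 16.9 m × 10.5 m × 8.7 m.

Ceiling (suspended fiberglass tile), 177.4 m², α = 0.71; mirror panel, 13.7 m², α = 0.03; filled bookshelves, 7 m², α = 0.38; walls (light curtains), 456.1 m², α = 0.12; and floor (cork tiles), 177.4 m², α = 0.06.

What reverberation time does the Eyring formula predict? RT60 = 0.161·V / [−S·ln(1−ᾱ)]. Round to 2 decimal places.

1.12 s

S = Σ Sᵢ = 831.6 m².
Σ(Sᵢαᵢ) = 177.4·0.71 + 13.7·0.03 + 7·0.38 + 456.1·0.12 + 177.4·0.06 = 194.401.
ᾱ = 194.401 / 831.6 = 0.2338.
Eyring denominator: −S ln(1−ᾱ) = 221.465.
V = 16.9 × 10.5 × 8.7 = 1543.815 m³.
T = 0.161·V/[−S·ln(1−ᾱ)] = 0.161·1543.815/221.465 = 1.12 s.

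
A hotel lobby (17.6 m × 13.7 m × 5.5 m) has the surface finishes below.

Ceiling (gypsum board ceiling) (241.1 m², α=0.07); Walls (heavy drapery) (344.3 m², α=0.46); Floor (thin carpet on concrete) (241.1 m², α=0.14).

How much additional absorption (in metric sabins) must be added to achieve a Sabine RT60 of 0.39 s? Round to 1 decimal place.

Summing Sᵢαᵢ: 16.877 + 158.378 + 33.754 → A₁ = 209.009 sabins.
Target A₂ = 0.161·1326.16/0.39 = 547.466 sabins (V = 1326.16 m³).
Shortfall: 547.466 − 209.009 = 338.5 sabins.

338.5 sabins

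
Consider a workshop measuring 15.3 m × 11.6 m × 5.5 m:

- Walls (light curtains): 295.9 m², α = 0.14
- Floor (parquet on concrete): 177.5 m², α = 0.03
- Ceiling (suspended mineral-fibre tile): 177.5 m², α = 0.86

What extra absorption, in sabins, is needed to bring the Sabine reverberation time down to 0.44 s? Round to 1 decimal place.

Total absorption A₁ = 295.9·0.14 + 177.5·0.03 + 177.5·0.86
  = 41.426 + 5.325 + 152.650 = 199.401 m² sabins.
V = 976.14 m³. Required absorption A₂ = 0.161 × 976.14 / 0.44 = 357.178 sabins.
Additional absorption ΔA = 357.178 − 199.401 = 157.8 sabins.

157.8 sabins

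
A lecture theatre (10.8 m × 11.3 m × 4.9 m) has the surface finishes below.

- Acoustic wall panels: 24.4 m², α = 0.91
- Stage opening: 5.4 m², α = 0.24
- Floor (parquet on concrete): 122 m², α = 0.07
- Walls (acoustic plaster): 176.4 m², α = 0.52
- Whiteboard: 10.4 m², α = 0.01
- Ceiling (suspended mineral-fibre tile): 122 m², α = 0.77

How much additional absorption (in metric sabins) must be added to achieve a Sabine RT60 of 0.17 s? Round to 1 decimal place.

Summing Sᵢαᵢ: 22.204 + 1.296 + 8.540 + 91.728 + 0.104 + 93.940 → A₁ = 217.812 sabins.
For T = 0.17 s, need A₂ = 0.161·V/T = 0.161·597.996/0.17 = 566.337 sabins.
ΔA = A₂ − A₁ = 566.337 − 217.812 = 348.5 sabins.

348.5 sabins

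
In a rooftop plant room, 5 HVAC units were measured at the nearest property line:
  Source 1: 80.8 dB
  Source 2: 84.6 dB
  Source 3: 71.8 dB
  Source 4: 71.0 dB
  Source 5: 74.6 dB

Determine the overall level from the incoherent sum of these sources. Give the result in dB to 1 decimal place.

Σ 10^(Lᵢ/10) = 4.652e+08.
Back to dB: 10·log₁₀ Σ = 86.7 dB.

86.7 dB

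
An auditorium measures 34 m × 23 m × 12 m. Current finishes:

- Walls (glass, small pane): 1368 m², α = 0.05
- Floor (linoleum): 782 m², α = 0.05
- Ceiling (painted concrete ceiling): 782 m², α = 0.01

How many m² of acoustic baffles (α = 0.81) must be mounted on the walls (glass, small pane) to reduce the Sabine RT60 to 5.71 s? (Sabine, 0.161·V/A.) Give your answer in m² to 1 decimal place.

A₁ = Σ Sᵢαᵢ = 1368*0.05 + 782*0.05 + 782*0.01 = 115.320 sabins.
V = 9384 m³. Target absorption A₂ = 0.161 × 9384 / 5.71 = 264.593 sabins.
Absorption to add: 264.593 − 115.320 = 149.273 sabins.
Net gain per m²: Δα = 0.81 − 0.05 = 0.76.
Panel area = 149.273 / 0.76 = 196.4 m².

196.4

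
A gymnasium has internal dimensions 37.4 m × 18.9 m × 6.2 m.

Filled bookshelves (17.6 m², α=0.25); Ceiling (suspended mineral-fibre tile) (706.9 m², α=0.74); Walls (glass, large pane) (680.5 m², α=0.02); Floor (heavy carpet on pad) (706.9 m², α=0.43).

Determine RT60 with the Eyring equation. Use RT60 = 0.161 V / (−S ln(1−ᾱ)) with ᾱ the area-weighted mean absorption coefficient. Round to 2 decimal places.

0.65 sec

Total surface area S = 17.6 + 706.9 + 680.5 + 706.9 = 2111.9 m².
Σ(Sᵢαᵢ) = 17.6×0.25 + 706.9×0.74 + 680.5×0.02 + 706.9×0.43 = 845.083.
Mean coefficient ᾱ = A/S = 0.4002.
Eyring denominator: −S ln(1−ᾱ) = 1079.517.
V = 37.4 × 18.9 × 6.2 = 4382.532 m³.
T = 0.161·V/[−S·ln(1−ᾱ)] = 0.161·4382.532/1079.517 = 0.65 s.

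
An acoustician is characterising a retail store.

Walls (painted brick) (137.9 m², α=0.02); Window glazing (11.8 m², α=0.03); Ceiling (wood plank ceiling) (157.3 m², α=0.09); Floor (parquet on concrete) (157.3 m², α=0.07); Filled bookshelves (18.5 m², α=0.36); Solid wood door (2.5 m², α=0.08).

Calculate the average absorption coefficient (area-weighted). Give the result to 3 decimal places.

0.072

Total surface area S = 485.3 m².
Weighted sum Σ Sα = 35.140.
ᾱ = 35.140 / 485.3 = 0.072.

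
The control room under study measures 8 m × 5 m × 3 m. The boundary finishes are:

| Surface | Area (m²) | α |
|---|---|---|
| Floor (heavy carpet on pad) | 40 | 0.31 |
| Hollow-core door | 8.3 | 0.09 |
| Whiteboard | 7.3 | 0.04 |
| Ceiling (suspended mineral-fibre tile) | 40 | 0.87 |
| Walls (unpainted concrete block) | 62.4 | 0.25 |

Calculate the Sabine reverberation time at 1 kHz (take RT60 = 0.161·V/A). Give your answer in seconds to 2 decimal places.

A = Σ Sᵢαᵢ = 40×0.31 + 8.3×0.09 + 7.3×0.04 + 40×0.87 + 62.4×0.25 = 63.839 sabins.
Volume V = 8 × 5 × 3 = 120 m³.
Sabine: RT60 = 0.161 × 120 / 63.839 = 0.30 s.

0.30 sec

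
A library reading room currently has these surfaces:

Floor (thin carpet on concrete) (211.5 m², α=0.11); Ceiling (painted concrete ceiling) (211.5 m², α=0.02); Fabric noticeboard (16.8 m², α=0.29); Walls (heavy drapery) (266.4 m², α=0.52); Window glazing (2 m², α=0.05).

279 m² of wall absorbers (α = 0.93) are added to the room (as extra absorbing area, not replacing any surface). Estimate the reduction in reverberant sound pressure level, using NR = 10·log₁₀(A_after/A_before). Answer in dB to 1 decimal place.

Equivalent absorption area: A_before = 211.5*0.11 + 211.5*0.02 + 16.8*0.29 + 266.4*0.52 + 2*0.05 = 170.995 m².
Added absorption = 279 × 0.93 = 259.470 sabins.
New total A_after = 430.465 sabins.
NR = 10·log₁₀(430.465/170.995) = 4.0 dB.

4.0 dB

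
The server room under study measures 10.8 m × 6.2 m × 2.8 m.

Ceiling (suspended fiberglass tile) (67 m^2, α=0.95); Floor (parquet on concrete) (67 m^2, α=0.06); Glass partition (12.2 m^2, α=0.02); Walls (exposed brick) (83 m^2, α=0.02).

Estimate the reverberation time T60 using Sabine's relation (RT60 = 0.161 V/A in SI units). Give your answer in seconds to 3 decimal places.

0.434 sec

Total absorption A = 67*0.95 + 67*0.06 + 12.2*0.02 + 83*0.02
  = 63.650 + 4.020 + 0.244 + 1.660 = 69.574 m^2 sabins.
Room volume: 187.488 m³.
Sabine: RT60 = 0.161 × 187.488 / 69.574 = 0.434 s.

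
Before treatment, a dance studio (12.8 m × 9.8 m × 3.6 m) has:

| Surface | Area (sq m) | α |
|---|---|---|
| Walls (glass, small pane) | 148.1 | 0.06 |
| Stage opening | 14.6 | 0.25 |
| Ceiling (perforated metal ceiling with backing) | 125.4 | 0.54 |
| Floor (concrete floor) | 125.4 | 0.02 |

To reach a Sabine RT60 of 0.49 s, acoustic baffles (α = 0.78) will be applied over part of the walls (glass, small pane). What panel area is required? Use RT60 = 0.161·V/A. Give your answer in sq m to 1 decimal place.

Total absorption A₁ = 148.1·0.06 + 14.6·0.25 + 125.4·0.54 + 125.4·0.02
  = 8.886 + 3.650 + 67.716 + 2.508 = 82.760 sq m sabins.
Required A₂ = 0.161·451.584/0.49 = 148.378 sabins.
Absorption to add: 148.378 − 82.760 = 65.618 sabins.
Net gain per sq m: Δα = 0.78 − 0.06 = 0.72.
Area = ΔA/Δα = 65.618/0.72 = 91.1 sq m.

91.1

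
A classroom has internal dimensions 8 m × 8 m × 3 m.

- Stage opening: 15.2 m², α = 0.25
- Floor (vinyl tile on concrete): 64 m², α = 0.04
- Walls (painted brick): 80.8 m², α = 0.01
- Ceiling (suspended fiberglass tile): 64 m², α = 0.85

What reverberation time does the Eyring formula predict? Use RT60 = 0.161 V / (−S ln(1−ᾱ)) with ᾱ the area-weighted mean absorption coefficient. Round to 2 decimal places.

0.43 sec

S = Σ Sᵢ = 224.0 m².
Absorption A = 15.2×0.25 + 64×0.04 + 80.8×0.01 + 64×0.85 = 61.568 sabins.
Mean coefficient ᾱ = A/S = 0.2749.
−S·ln(1−ᾱ) = −224.0 × ln(1 − 0.2749) = 72.004.
V = 8 × 8 × 3 = 192 m³.
RT60 = 0.161 × 192 / 72.004 = 0.43 s.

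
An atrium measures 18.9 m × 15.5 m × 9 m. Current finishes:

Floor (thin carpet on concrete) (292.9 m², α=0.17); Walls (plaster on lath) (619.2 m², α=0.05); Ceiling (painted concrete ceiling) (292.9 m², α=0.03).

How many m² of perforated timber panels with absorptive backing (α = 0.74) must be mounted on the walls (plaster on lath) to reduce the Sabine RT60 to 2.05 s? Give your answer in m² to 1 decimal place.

170.3

Equivalent absorption area: A₁ = 292.9*0.17 + 619.2*0.05 + 292.9*0.03 = 89.540 m².
V = 2636.55 m³. Target absorption A₂ = 0.161 × 2636.55 / 2.05 = 207.066 sabins.
Absorption to add: 207.066 − 89.540 = 117.526 sabins.
Net gain per m²: Δα = 0.74 − 0.05 = 0.69.
Panel area = 117.526 / 0.69 = 170.3 m².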